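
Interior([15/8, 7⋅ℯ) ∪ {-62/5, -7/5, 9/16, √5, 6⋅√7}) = (15/8, 7⋅ℯ)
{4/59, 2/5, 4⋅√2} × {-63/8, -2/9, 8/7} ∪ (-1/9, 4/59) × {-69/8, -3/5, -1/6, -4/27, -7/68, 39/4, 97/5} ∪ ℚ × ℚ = (ℚ × ℚ) ∪ ({4/59, 2/5, 4⋅√2} × {-63/8, -2/9, 8/7}) ∪ ((-1/9, 4/59) × {-69/8, -3/5, -1/6, -4/27, -7/68, 39/4, 97/5})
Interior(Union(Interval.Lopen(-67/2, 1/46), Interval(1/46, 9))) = Interval.open(-67/2, 9)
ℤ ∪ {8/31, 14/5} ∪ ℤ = ℤ ∪ {8/31, 14/5}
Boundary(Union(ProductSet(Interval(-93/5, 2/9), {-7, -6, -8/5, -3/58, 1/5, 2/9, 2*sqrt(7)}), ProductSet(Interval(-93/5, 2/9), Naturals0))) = ProductSet(Interval(-93/5, 2/9), Union({-7, -6, -8/5, -3/58, 1/5, 2/9, 2*sqrt(7)}, Naturals0))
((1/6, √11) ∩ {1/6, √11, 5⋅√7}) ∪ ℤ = ℤ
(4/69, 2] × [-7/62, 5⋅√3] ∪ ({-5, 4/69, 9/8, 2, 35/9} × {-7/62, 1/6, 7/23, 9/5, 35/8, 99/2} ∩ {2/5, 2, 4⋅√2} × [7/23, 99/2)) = (4/69, 2] × [-7/62, 5⋅√3]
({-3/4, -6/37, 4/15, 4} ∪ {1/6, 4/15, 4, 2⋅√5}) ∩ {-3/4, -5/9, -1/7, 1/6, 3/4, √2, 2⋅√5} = {-3/4, 1/6, 2⋅√5}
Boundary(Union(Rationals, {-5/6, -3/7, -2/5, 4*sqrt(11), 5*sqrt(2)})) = Reals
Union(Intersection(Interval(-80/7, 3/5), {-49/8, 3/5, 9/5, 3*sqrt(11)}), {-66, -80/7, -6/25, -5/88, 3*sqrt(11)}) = {-66, -80/7, -49/8, -6/25, -5/88, 3/5, 3*sqrt(11)}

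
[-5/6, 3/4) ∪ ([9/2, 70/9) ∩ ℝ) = [-5/6, 3/4) ∪ [9/2, 70/9)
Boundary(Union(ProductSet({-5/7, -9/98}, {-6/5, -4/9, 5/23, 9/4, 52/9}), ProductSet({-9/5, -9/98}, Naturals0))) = Union(ProductSet({-9/5, -9/98}, Naturals0), ProductSet({-5/7, -9/98}, {-6/5, -4/9, 5/23, 9/4, 52/9}))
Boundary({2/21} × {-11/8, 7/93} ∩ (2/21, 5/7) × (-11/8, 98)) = ∅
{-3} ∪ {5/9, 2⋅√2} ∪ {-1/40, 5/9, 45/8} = {-3, -1/40, 5/9, 45/8, 2⋅√2}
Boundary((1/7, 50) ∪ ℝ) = ∅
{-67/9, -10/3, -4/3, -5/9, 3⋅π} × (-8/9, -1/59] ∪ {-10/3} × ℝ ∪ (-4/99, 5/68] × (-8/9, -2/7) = ({-10/3} × ℝ) ∪ ((-4/99, 5/68] × (-8/9, -2/7)) ∪ ({-67/9, -10/3, -4/3, -5/9, 3⋅π} × (-8/9, -1/59])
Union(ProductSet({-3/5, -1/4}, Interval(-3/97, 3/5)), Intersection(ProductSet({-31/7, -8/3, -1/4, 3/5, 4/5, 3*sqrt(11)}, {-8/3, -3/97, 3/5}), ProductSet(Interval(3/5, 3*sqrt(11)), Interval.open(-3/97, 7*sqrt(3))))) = Union(ProductSet({-3/5, -1/4}, Interval(-3/97, 3/5)), ProductSet({3/5, 4/5, 3*sqrt(11)}, {3/5}))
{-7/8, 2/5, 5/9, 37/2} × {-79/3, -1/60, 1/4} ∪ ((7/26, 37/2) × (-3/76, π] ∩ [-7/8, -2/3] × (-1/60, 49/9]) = {-7/8, 2/5, 5/9, 37/2} × {-79/3, -1/60, 1/4}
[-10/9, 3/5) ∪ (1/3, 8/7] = [-10/9, 8/7]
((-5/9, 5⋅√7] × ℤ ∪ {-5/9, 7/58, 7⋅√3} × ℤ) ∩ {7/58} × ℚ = {7/58} × ℤ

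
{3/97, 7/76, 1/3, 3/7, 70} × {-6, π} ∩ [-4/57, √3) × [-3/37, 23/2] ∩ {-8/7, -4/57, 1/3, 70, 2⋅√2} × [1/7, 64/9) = {1/3} × {π}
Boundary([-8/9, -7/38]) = {-8/9, -7/38}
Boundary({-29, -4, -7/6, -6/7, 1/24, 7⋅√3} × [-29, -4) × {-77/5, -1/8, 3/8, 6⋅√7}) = {-29, -4, -7/6, -6/7, 1/24, 7⋅√3} × [-29, -4] × {-77/5, -1/8, 3/8, 6⋅√7}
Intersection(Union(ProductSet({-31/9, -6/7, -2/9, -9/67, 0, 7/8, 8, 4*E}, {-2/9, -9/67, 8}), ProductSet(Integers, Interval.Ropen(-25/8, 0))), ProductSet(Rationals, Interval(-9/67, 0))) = Union(ProductSet({-31/9, -6/7, -2/9, -9/67, 0, 7/8, 8}, {-9/67}), ProductSet(Integers, Interval.Ropen(-9/67, 0)))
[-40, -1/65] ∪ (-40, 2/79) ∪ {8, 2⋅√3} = [-40, 2/79) ∪ {8, 2⋅√3}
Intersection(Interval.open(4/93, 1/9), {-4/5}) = EmptySet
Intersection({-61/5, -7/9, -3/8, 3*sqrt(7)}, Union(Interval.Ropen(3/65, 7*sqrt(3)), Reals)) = {-61/5, -7/9, -3/8, 3*sqrt(7)}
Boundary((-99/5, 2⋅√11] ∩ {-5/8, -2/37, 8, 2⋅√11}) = {-5/8, -2/37, 2⋅√11}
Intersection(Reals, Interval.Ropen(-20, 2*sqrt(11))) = Interval.Ropen(-20, 2*sqrt(11))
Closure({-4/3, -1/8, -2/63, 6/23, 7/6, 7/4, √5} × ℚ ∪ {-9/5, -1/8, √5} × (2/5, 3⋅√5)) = ({-4/3, -1/8, -2/63, 6/23, 7/6, 7/4, √5} × ℝ) ∪ ({-9/5, -1/8, √5} × [2/5, 3⋅√5])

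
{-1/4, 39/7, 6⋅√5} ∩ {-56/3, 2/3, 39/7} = {39/7}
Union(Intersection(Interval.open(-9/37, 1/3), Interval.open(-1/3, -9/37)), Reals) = Reals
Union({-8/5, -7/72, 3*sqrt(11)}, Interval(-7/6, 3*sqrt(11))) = Union({-8/5}, Interval(-7/6, 3*sqrt(11)))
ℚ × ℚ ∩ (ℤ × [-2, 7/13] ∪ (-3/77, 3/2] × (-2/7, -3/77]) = (ℤ × (ℚ ∩ [-2, 7/13])) ∪ ((ℚ ∩ (-3/77, 3/2]) × (ℚ ∩ (-2/7, -3/77]))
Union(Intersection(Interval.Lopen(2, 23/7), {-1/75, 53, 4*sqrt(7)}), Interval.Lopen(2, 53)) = Interval.Lopen(2, 53)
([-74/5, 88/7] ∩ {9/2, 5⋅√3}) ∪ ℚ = ℚ ∪ {5⋅√3}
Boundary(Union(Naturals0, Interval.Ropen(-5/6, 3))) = Union(Complement(Naturals0, Interval.open(-5/6, 3)), {-5/6})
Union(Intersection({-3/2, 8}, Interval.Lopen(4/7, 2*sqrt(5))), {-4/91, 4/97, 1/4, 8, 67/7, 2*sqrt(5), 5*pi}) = {-4/91, 4/97, 1/4, 8, 67/7, 2*sqrt(5), 5*pi}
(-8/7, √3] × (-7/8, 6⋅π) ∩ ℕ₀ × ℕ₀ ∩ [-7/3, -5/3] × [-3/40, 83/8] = ∅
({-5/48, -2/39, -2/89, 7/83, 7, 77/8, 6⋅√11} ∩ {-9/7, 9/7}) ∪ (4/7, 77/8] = (4/7, 77/8]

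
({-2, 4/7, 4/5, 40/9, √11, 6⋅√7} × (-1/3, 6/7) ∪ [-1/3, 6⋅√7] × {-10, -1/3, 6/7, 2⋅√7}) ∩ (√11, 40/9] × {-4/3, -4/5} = ∅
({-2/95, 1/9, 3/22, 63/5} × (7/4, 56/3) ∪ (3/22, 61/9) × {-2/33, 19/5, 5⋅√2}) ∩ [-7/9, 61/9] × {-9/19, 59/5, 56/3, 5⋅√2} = ({-2/95, 1/9, 3/22} × {59/5, 5⋅√2}) ∪ ((3/22, 61/9) × {5⋅√2})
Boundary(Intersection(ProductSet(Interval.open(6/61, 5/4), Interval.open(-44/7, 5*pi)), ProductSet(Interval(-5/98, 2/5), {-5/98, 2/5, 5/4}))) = ProductSet(Interval(6/61, 2/5), {-5/98, 2/5, 5/4})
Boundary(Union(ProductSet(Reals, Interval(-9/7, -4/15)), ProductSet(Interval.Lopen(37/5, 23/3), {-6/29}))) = Union(ProductSet(Interval(37/5, 23/3), {-6/29}), ProductSet(Reals, {-9/7, -4/15}))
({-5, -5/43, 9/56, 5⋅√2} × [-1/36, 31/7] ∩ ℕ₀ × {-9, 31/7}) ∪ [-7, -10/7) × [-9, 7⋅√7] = [-7, -10/7) × [-9, 7⋅√7]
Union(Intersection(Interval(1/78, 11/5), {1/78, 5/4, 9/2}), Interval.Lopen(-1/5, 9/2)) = Interval.Lopen(-1/5, 9/2)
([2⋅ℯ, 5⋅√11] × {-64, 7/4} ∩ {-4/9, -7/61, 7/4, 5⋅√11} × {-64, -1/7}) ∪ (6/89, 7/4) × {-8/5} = ((6/89, 7/4) × {-8/5}) ∪ ({5⋅√11} × {-64})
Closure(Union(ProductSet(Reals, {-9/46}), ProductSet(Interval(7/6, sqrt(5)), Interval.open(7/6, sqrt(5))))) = Union(ProductSet(Interval(7/6, sqrt(5)), Interval(7/6, sqrt(5))), ProductSet(Reals, {-9/46}))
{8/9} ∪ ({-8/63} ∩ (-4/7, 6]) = {-8/63, 8/9}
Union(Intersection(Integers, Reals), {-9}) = Integers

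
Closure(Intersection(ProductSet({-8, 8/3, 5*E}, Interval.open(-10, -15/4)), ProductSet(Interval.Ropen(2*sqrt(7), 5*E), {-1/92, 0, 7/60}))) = EmptySet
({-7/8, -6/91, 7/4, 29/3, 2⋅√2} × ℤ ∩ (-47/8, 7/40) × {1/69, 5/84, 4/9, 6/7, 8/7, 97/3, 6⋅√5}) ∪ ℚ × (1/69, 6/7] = ℚ × (1/69, 6/7]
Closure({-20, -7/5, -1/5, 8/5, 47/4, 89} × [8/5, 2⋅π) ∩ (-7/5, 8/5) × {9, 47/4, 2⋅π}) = ∅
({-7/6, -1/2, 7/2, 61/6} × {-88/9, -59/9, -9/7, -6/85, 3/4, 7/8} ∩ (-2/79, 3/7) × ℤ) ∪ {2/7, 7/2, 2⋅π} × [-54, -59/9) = {2/7, 7/2, 2⋅π} × [-54, -59/9)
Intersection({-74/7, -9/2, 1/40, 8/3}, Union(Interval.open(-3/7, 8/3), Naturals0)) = {1/40}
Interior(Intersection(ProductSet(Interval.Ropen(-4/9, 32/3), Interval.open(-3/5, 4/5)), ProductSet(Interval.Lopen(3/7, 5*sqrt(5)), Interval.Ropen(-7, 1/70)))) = ProductSet(Interval.open(3/7, 32/3), Interval.open(-3/5, 1/70))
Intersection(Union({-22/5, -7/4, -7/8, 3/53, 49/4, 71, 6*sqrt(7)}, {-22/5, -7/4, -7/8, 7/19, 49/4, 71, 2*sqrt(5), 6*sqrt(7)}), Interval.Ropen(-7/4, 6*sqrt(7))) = {-7/4, -7/8, 3/53, 7/19, 49/4, 2*sqrt(5)}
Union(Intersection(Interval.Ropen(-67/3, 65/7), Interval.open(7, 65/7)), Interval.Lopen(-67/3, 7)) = Interval.open(-67/3, 65/7)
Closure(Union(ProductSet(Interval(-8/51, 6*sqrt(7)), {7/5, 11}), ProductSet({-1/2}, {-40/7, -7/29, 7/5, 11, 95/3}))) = Union(ProductSet({-1/2}, {-40/7, -7/29, 7/5, 11, 95/3}), ProductSet(Interval(-8/51, 6*sqrt(7)), {7/5, 11}))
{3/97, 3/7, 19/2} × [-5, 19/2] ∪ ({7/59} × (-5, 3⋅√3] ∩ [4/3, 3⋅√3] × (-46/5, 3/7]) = {3/97, 3/7, 19/2} × [-5, 19/2]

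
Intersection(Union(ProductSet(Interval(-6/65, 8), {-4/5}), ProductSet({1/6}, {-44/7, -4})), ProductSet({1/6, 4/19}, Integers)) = ProductSet({1/6}, {-4})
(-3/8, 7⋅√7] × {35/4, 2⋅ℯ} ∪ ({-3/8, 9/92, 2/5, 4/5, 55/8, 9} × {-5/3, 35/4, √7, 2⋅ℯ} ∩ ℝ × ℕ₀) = (-3/8, 7⋅√7] × {35/4, 2⋅ℯ}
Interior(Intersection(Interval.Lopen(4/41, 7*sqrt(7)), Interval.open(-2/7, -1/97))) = EmptySet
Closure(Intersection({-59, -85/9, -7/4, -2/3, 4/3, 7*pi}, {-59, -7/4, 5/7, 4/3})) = {-59, -7/4, 4/3}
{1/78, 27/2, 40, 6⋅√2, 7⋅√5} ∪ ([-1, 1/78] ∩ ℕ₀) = {0} ∪ {1/78, 27/2, 40, 6⋅√2, 7⋅√5}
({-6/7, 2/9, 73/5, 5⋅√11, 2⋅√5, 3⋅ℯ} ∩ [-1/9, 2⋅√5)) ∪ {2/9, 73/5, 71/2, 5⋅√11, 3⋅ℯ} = {2/9, 73/5, 71/2, 5⋅√11, 3⋅ℯ}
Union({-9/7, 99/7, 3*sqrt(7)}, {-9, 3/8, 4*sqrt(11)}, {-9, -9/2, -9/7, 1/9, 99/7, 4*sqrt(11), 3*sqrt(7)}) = {-9, -9/2, -9/7, 1/9, 3/8, 99/7, 4*sqrt(11), 3*sqrt(7)}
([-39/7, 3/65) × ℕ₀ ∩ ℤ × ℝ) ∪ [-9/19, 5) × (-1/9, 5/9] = ({-5, -4, …, 0} × ℕ₀) ∪ ([-9/19, 5) × (-1/9, 5/9])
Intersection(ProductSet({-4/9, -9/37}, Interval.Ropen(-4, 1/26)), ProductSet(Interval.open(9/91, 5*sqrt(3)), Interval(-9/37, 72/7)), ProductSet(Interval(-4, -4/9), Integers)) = EmptySet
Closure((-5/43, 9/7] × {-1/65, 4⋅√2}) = [-5/43, 9/7] × {-1/65, 4⋅√2}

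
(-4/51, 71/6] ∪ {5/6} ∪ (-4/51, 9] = (-4/51, 71/6]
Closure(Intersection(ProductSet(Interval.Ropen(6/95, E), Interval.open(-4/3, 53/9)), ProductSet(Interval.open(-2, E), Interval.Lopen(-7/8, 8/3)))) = Union(ProductSet({6/95, E}, Interval(-7/8, 8/3)), ProductSet(Interval(6/95, E), {-7/8, 8/3}), ProductSet(Interval.Ropen(6/95, E), Interval.Lopen(-7/8, 8/3)))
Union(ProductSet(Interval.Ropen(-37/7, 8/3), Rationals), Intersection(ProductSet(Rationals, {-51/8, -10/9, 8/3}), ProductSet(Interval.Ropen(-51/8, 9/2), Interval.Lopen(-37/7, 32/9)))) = Union(ProductSet(Intersection(Interval.Ropen(-51/8, 9/2), Rationals), {-10/9, 8/3}), ProductSet(Interval.Ropen(-37/7, 8/3), Rationals))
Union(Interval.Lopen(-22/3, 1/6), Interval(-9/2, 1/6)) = Interval.Lopen(-22/3, 1/6)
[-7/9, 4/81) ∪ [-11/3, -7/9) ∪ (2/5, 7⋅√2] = [-11/3, 4/81) ∪ (2/5, 7⋅√2]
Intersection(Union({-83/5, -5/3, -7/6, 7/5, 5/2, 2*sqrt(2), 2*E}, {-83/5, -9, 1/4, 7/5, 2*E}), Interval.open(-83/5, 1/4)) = {-9, -5/3, -7/6}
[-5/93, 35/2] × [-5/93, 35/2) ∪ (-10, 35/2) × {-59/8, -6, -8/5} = ((-10, 35/2) × {-59/8, -6, -8/5}) ∪ ([-5/93, 35/2] × [-5/93, 35/2))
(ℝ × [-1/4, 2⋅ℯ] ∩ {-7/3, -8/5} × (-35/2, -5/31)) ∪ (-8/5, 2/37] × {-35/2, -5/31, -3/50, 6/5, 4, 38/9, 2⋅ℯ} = ({-7/3, -8/5} × [-1/4, -5/31)) ∪ ((-8/5, 2/37] × {-35/2, -5/31, -3/50, 6/5, 4, 38/9, 2⋅ℯ})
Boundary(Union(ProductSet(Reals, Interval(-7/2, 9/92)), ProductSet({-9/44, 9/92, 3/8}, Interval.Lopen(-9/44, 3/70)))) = ProductSet(Reals, {-7/2, 9/92})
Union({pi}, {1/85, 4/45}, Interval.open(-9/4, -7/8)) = Union({1/85, 4/45, pi}, Interval.open(-9/4, -7/8))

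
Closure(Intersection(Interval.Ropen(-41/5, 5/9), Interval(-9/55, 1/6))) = Interval(-9/55, 1/6)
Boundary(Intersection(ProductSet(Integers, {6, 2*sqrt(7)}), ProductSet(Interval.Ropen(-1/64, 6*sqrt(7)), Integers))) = ProductSet(Range(0, 16, 1), {6})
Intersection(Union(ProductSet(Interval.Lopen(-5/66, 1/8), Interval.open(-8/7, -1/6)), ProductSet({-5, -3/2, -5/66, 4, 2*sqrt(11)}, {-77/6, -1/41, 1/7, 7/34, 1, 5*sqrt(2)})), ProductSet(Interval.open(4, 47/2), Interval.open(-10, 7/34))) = ProductSet({2*sqrt(11)}, {-1/41, 1/7})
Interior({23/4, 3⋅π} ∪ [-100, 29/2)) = (-100, 29/2)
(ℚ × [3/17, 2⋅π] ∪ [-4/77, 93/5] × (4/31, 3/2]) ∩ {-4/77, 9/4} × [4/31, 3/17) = {-4/77, 9/4} × (4/31, 3/17)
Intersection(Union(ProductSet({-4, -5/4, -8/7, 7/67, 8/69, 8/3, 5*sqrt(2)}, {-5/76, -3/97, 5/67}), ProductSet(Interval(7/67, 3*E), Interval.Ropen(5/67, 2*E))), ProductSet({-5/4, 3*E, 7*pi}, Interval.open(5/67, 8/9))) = ProductSet({3*E}, Interval.open(5/67, 8/9))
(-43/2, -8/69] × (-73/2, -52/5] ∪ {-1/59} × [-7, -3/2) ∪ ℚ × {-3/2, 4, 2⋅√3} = ({-1/59} × [-7, -3/2)) ∪ (ℚ × {-3/2, 4, 2⋅√3}) ∪ ((-43/2, -8/69] × (-73/2, -52/5])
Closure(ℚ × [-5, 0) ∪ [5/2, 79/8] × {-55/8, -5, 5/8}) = (ℝ × [-5, 0]) ∪ ([5/2, 79/8] × {-55/8, -5, 5/8})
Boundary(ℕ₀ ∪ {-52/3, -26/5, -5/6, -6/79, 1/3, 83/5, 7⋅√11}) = {-52/3, -26/5, -5/6, -6/79, 1/3, 83/5, 7⋅√11} ∪ ℕ₀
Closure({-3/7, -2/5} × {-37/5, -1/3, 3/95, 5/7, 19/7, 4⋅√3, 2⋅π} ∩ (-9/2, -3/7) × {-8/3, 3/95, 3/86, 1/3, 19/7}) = ∅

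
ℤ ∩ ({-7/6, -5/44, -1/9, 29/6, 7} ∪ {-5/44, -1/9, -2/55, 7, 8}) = {7, 8}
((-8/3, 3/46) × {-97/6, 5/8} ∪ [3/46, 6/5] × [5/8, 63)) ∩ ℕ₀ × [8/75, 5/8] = ({0} ∪ {1}) × {5/8}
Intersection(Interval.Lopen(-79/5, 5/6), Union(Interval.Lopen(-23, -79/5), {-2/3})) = {-2/3}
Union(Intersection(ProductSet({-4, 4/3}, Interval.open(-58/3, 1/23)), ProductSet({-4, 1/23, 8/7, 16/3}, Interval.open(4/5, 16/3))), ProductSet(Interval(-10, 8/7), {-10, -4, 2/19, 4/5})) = ProductSet(Interval(-10, 8/7), {-10, -4, 2/19, 4/5})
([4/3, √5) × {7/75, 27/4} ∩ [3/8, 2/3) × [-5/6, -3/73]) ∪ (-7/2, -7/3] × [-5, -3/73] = (-7/2, -7/3] × [-5, -3/73]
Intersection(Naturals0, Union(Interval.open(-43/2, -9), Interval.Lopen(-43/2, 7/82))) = Range(0, 1, 1)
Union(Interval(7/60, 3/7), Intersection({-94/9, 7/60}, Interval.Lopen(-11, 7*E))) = Union({-94/9}, Interval(7/60, 3/7))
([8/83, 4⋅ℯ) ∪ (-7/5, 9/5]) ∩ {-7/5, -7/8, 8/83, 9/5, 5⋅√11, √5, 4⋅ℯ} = {-7/8, 8/83, 9/5, √5}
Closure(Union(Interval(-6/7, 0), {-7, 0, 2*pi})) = Union({-7, 2*pi}, Interval(-6/7, 0))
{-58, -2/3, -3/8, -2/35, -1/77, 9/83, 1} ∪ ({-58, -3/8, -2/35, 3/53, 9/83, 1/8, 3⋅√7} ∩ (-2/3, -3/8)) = {-58, -2/3, -3/8, -2/35, -1/77, 9/83, 1}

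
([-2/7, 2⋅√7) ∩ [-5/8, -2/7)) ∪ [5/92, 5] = [5/92, 5]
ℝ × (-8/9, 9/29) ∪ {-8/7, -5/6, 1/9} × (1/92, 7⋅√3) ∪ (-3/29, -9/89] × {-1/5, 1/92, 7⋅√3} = (ℝ × (-8/9, 9/29)) ∪ ({-8/7, -5/6, 1/9} × (1/92, 7⋅√3)) ∪ ((-3/29, -9/89] × {-1/5, 1/92, 7⋅√3})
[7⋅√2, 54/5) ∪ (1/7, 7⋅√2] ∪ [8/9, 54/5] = (1/7, 54/5]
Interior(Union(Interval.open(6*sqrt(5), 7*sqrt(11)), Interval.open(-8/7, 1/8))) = Union(Interval.open(-8/7, 1/8), Interval.open(6*sqrt(5), 7*sqrt(11)))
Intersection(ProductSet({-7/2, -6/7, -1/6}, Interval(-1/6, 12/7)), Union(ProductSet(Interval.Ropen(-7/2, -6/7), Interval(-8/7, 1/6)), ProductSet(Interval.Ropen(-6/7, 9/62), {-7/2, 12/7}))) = Union(ProductSet({-7/2}, Interval(-1/6, 1/6)), ProductSet({-6/7, -1/6}, {12/7}))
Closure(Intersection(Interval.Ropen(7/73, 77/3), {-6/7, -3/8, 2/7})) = {2/7}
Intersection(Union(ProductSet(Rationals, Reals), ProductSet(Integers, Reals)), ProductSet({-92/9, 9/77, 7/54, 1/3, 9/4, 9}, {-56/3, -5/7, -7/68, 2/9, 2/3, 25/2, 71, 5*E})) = ProductSet({-92/9, 9/77, 7/54, 1/3, 9/4, 9}, {-56/3, -5/7, -7/68, 2/9, 2/3, 25/2, 71, 5*E})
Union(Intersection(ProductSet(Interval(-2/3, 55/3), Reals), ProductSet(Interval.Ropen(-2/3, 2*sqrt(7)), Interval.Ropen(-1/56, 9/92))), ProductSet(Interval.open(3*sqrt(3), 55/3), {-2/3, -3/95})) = Union(ProductSet(Interval.Ropen(-2/3, 2*sqrt(7)), Interval.Ropen(-1/56, 9/92)), ProductSet(Interval.open(3*sqrt(3), 55/3), {-2/3, -3/95}))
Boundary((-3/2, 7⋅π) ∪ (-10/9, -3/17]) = {-3/2, 7⋅π}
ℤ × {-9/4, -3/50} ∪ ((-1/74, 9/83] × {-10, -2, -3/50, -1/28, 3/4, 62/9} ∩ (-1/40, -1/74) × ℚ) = ℤ × {-9/4, -3/50}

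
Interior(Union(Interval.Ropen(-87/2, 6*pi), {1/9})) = Interval.open(-87/2, 6*pi)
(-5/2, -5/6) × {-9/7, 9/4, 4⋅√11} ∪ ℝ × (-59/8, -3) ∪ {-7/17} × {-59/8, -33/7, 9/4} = ({-7/17} × {-59/8, -33/7, 9/4}) ∪ (ℝ × (-59/8, -3)) ∪ ((-5/2, -5/6) × {-9/7, 9/4, 4⋅√11})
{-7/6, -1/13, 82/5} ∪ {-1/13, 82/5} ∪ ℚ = ℚ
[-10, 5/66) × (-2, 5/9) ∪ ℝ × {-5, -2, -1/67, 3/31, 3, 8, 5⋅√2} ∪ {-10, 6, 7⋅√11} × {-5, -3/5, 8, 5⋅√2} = ([-10, 5/66) × (-2, 5/9)) ∪ (ℝ × {-5, -2, -1/67, 3/31, 3, 8, 5⋅√2}) ∪ ({-10, 6, 7⋅√11} × {-5, -3/5, 8, 5⋅√2})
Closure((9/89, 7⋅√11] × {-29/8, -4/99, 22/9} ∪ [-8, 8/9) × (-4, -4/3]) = ({-8, 8/9} × [-4, -4/3]) ∪ ([-8, 8/9] × {-4, -4/3}) ∪ ([-8, 8/9) × (-4, -4/3]) ∪ ([9/89, 7⋅√11] × {-4/99, 22/9}) ∪ ((9/89, 7⋅√11] × {-29/8, -4/99, 22/9})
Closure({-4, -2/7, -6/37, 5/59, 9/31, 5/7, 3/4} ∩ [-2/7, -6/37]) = {-2/7, -6/37}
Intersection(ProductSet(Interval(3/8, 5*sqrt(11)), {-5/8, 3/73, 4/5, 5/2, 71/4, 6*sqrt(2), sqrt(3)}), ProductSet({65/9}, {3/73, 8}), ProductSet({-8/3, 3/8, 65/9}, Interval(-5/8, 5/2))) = ProductSet({65/9}, {3/73})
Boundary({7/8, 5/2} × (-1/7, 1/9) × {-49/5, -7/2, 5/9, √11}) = {7/8, 5/2} × [-1/7, 1/9] × {-49/5, -7/2, 5/9, √11}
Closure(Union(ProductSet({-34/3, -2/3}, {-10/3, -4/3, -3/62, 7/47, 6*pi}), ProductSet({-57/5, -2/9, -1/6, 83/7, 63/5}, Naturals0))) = Union(ProductSet({-34/3, -2/3}, {-10/3, -4/3, -3/62, 7/47, 6*pi}), ProductSet({-57/5, -2/9, -1/6, 83/7, 63/5}, Naturals0))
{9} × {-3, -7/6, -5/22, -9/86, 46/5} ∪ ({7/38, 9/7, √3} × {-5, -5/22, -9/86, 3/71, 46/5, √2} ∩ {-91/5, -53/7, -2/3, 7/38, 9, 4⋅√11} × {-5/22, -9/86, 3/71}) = ({7/38} × {-5/22, -9/86, 3/71}) ∪ ({9} × {-3, -7/6, -5/22, -9/86, 46/5})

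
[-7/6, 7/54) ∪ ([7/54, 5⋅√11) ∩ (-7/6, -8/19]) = [-7/6, 7/54)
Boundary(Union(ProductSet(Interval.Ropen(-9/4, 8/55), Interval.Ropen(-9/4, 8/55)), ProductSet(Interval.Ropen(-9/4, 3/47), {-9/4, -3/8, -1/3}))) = Union(ProductSet({-9/4, 8/55}, Interval(-9/4, 8/55)), ProductSet(Interval(-9/4, 8/55), {-9/4, 8/55}))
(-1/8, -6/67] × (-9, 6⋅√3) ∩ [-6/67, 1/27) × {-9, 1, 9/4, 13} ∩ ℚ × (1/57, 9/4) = {-6/67} × {1}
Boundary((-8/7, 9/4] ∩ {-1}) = {-1}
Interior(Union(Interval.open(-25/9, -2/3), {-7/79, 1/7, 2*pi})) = Interval.open(-25/9, -2/3)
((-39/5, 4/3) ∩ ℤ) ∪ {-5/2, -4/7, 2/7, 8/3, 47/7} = {-7, -6, …, 1} ∪ {-5/2, -4/7, 2/7, 8/3, 47/7}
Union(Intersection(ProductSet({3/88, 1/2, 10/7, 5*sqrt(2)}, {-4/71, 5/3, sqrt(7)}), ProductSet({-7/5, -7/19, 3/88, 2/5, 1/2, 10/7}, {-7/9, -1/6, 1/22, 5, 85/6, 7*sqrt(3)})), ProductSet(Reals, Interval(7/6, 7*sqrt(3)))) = ProductSet(Reals, Interval(7/6, 7*sqrt(3)))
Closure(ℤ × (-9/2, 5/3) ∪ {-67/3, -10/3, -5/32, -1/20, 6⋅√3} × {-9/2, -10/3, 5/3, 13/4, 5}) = (ℤ × [-9/2, 5/3]) ∪ ({-67/3, -10/3, -5/32, -1/20, 6⋅√3} × {-9/2, -10/3, 5/3, 13/4, 5})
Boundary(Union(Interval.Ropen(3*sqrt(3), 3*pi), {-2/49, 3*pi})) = {-2/49, 3*sqrt(3), 3*pi}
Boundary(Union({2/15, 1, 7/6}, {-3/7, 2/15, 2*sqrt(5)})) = {-3/7, 2/15, 1, 7/6, 2*sqrt(5)}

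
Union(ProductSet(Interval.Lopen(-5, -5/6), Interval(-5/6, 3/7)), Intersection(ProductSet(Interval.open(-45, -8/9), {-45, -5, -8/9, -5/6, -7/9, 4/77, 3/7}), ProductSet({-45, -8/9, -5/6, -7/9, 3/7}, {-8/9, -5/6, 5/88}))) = ProductSet(Interval.Lopen(-5, -5/6), Interval(-5/6, 3/7))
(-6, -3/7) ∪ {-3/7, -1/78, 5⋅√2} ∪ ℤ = ℤ ∪ [-6, -3/7] ∪ {-1/78, 5⋅√2}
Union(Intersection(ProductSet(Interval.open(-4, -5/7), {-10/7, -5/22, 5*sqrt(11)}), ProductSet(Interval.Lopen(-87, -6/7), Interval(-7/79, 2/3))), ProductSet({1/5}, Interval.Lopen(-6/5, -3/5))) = ProductSet({1/5}, Interval.Lopen(-6/5, -3/5))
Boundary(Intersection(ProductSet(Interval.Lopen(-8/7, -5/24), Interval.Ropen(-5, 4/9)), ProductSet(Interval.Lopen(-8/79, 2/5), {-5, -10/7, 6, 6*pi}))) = EmptySet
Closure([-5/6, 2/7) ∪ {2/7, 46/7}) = [-5/6, 2/7] ∪ {46/7}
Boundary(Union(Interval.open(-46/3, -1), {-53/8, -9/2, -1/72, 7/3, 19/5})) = {-46/3, -1, -1/72, 7/3, 19/5}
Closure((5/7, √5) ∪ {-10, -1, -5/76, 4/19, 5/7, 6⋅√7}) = {-10, -1, -5/76, 4/19, 6⋅√7} ∪ [5/7, √5]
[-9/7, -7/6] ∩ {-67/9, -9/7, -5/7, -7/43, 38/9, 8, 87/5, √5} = {-9/7}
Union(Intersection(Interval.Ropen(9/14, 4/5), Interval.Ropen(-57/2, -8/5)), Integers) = Integers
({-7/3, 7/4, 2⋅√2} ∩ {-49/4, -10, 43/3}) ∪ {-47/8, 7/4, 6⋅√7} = {-47/8, 7/4, 6⋅√7}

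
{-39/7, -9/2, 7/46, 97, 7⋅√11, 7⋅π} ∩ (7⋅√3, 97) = {7⋅√11, 7⋅π}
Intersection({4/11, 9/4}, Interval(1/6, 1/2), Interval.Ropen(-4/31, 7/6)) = {4/11}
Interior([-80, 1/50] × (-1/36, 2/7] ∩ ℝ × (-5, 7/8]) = (-80, 1/50) × (-1/36, 2/7)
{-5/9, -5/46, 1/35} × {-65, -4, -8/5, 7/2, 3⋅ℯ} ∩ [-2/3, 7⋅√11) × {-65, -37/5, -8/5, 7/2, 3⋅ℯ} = {-5/9, -5/46, 1/35} × {-65, -8/5, 7/2, 3⋅ℯ}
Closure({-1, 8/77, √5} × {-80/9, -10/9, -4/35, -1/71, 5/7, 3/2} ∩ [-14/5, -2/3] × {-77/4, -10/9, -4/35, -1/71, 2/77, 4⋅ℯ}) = {-1} × {-10/9, -4/35, -1/71}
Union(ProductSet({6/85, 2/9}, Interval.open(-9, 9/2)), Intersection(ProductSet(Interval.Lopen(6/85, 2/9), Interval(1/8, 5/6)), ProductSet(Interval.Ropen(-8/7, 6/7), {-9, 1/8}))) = Union(ProductSet({6/85, 2/9}, Interval.open(-9, 9/2)), ProductSet(Interval.Lopen(6/85, 2/9), {1/8}))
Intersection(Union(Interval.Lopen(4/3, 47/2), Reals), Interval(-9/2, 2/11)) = Interval(-9/2, 2/11)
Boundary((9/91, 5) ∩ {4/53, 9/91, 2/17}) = {2/17}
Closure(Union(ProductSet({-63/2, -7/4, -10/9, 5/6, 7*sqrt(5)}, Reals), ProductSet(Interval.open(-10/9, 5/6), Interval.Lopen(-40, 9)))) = Union(ProductSet({-63/2, -7/4, -10/9, 5/6, 7*sqrt(5)}, Reals), ProductSet(Interval(-10/9, 5/6), {-40, 9}), ProductSet(Interval.open(-10/9, 5/6), Interval.Lopen(-40, 9)))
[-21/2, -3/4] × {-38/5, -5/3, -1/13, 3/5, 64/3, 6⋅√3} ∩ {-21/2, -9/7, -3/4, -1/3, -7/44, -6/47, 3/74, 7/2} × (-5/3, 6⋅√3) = {-21/2, -9/7, -3/4} × {-1/13, 3/5}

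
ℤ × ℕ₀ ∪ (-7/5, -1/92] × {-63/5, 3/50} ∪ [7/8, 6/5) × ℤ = (ℤ × ℕ₀) ∪ ([7/8, 6/5) × ℤ) ∪ ((-7/5, -1/92] × {-63/5, 3/50})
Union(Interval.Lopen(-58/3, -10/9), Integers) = Union(Integers, Interval.Lopen(-58/3, -10/9))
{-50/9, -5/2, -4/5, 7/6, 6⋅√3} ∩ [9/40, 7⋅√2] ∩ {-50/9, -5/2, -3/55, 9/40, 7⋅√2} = ∅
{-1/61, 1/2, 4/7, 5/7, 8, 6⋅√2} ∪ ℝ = ℝ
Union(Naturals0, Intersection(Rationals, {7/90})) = Union({7/90}, Naturals0)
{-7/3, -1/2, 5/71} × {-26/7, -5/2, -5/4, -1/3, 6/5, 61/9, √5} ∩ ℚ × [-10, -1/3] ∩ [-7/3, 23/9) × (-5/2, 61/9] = {-7/3, -1/2, 5/71} × {-5/4, -1/3}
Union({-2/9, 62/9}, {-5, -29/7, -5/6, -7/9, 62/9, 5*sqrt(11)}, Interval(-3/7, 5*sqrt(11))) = Union({-5, -29/7, -5/6, -7/9}, Interval(-3/7, 5*sqrt(11)))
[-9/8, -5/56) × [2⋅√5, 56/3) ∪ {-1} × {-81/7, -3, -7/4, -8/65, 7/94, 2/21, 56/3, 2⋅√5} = ([-9/8, -5/56) × [2⋅√5, 56/3)) ∪ ({-1} × {-81/7, -3, -7/4, -8/65, 7/94, 2/21, 56/3, 2⋅√5})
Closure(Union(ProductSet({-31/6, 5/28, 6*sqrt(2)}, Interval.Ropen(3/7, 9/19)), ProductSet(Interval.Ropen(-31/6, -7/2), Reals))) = Union(ProductSet({-31/6, 5/28, 6*sqrt(2)}, Interval(3/7, 9/19)), ProductSet(Interval(-31/6, -7/2), Reals))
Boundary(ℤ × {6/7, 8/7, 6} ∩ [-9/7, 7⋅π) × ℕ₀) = {-1, 0, …, 21} × {6}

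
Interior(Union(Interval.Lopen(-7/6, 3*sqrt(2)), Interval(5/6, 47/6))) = Interval.open(-7/6, 47/6)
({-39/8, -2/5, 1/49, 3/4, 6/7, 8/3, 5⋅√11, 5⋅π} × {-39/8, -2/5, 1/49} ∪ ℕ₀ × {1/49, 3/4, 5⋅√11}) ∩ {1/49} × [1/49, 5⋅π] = {1/49} × {1/49}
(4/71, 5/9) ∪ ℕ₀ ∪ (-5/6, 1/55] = (-5/6, 1/55] ∪ ℕ₀ ∪ (4/71, 5/9)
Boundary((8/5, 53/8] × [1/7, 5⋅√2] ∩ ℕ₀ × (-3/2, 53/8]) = {2, 3, …, 6} × [1/7, 53/8]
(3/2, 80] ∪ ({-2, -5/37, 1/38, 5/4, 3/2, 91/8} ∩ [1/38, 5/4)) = {1/38} ∪ (3/2, 80]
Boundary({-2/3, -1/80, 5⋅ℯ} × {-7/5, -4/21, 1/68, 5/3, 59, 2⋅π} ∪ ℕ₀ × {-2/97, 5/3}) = (ℕ₀ × {-2/97, 5/3}) ∪ ({-2/3, -1/80, 5⋅ℯ} × {-7/5, -4/21, 1/68, 5/3, 59, 2⋅π})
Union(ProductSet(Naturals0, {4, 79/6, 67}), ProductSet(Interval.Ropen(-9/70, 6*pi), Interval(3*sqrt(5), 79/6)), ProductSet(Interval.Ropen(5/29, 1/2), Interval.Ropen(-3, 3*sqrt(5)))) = Union(ProductSet(Interval.Ropen(-9/70, 6*pi), Interval(3*sqrt(5), 79/6)), ProductSet(Interval.Ropen(5/29, 1/2), Interval.Ropen(-3, 3*sqrt(5))), ProductSet(Naturals0, {4, 79/6, 67}))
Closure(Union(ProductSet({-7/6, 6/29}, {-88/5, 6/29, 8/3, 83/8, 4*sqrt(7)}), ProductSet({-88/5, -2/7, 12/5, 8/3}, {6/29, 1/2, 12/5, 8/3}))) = Union(ProductSet({-7/6, 6/29}, {-88/5, 6/29, 8/3, 83/8, 4*sqrt(7)}), ProductSet({-88/5, -2/7, 12/5, 8/3}, {6/29, 1/2, 12/5, 8/3}))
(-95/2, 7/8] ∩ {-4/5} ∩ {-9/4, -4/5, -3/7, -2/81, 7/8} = {-4/5}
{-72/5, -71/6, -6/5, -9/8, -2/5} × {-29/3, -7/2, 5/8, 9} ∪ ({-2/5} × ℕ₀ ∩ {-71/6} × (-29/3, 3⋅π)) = {-72/5, -71/6, -6/5, -9/8, -2/5} × {-29/3, -7/2, 5/8, 9}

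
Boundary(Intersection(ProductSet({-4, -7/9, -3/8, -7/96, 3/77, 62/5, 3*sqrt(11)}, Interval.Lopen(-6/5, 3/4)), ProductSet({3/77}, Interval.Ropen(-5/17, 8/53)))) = ProductSet({3/77}, Interval(-5/17, 8/53))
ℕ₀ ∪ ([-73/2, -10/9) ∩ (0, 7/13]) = ℕ₀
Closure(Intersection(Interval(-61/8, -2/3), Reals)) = Interval(-61/8, -2/3)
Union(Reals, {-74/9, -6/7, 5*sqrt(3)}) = Reals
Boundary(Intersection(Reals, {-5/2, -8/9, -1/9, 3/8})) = {-5/2, -8/9, -1/9, 3/8}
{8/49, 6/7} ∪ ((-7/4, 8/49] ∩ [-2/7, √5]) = [-2/7, 8/49] ∪ {6/7}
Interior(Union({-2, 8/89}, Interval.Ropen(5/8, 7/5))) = Interval.open(5/8, 7/5)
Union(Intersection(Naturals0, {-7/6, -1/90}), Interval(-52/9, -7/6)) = Interval(-52/9, -7/6)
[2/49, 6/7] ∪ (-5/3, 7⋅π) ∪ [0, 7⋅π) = (-5/3, 7⋅π)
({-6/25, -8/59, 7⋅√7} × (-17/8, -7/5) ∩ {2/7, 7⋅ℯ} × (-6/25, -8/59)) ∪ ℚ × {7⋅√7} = ℚ × {7⋅√7}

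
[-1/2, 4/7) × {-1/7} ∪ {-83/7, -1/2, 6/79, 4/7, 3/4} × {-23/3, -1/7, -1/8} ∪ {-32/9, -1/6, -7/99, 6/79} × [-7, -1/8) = ([-1/2, 4/7) × {-1/7}) ∪ ({-32/9, -1/6, -7/99, 6/79} × [-7, -1/8)) ∪ ({-83/7, -1/2, 6/79, 4/7, 3/4} × {-23/3, -1/7, -1/8})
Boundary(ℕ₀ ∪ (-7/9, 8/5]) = {-7/9, 8/5} ∪ (ℕ₀ \ (-7/9, 8/5))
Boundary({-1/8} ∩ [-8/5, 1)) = {-1/8}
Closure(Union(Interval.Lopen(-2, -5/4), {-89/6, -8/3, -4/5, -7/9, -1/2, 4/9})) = Union({-89/6, -8/3, -4/5, -7/9, -1/2, 4/9}, Interval(-2, -5/4))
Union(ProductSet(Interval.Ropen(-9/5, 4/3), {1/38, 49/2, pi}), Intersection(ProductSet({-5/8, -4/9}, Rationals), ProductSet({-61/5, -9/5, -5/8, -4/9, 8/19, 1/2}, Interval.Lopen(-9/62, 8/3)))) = Union(ProductSet({-5/8, -4/9}, Intersection(Interval.Lopen(-9/62, 8/3), Rationals)), ProductSet(Interval.Ropen(-9/5, 4/3), {1/38, 49/2, pi}))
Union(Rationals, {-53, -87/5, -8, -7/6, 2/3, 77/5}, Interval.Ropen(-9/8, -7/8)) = Union(Interval(-9/8, -7/8), Rationals)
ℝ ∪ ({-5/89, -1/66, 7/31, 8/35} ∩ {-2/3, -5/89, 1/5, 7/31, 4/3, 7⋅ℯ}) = ℝ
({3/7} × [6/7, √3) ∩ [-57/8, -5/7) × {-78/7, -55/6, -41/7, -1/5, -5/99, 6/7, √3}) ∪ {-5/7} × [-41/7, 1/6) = {-5/7} × [-41/7, 1/6)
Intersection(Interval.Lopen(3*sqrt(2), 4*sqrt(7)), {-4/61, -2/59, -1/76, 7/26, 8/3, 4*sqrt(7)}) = {4*sqrt(7)}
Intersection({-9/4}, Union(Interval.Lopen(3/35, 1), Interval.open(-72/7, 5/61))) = {-9/4}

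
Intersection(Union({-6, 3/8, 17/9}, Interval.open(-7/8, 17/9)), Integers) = Union({-6}, Range(0, 2, 1))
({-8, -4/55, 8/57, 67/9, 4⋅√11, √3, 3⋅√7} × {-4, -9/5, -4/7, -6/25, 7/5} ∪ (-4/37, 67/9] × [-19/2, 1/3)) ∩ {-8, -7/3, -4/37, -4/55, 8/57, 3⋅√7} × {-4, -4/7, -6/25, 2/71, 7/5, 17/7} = ({-4/55, 8/57} × {-4, -4/7, -6/25, 2/71}) ∪ ({-8, -4/55, 8/57, 3⋅√7} × {-4, -4/7, -6/25, 7/5})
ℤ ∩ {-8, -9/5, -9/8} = {-8}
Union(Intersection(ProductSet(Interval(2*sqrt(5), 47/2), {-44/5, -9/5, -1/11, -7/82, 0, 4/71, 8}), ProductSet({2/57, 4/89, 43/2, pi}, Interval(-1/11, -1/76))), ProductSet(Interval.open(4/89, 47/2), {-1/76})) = Union(ProductSet({43/2}, {-1/11, -7/82}), ProductSet(Interval.open(4/89, 47/2), {-1/76}))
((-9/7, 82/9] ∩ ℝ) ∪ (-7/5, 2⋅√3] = (-7/5, 82/9]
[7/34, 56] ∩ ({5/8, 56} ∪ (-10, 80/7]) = [7/34, 80/7] ∪ {56}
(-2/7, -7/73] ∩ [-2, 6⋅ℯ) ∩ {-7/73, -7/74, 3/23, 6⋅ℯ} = {-7/73}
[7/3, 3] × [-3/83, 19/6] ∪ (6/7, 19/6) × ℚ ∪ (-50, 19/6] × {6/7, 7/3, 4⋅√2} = ((6/7, 19/6) × ℚ) ∪ ([7/3, 3] × [-3/83, 19/6]) ∪ ((-50, 19/6] × {6/7, 7/3, 4⋅√2})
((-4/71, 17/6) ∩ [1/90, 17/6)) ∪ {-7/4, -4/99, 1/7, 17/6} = {-7/4, -4/99} ∪ [1/90, 17/6]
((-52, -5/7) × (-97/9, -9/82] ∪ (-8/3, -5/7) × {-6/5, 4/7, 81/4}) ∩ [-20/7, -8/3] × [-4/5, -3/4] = [-20/7, -8/3] × [-4/5, -3/4]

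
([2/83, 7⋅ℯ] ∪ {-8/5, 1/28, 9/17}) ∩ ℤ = {1, 2, …, 19}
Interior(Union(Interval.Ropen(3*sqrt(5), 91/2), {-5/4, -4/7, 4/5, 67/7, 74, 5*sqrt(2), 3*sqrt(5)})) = Interval.open(3*sqrt(5), 91/2)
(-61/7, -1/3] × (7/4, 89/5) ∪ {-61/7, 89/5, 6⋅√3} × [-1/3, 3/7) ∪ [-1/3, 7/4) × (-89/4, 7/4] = ((-61/7, -1/3] × (7/4, 89/5)) ∪ ([-1/3, 7/4) × (-89/4, 7/4]) ∪ ({-61/7, 89/5, 6⋅√3} × [-1/3, 3/7))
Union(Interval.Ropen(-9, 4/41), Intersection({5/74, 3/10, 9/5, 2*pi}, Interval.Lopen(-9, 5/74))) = Interval.Ropen(-9, 4/41)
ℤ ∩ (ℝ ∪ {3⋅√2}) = ℤ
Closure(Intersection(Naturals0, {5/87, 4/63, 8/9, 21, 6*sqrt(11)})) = {21}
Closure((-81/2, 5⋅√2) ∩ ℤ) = {-40, -39, …, 7}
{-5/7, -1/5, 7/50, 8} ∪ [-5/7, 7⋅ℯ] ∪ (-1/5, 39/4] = [-5/7, 7⋅ℯ]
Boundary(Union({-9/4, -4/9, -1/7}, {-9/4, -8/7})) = {-9/4, -8/7, -4/9, -1/7}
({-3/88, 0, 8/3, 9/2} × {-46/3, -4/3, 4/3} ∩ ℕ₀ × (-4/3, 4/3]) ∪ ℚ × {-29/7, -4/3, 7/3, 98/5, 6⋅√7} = ({0} × {4/3}) ∪ (ℚ × {-29/7, -4/3, 7/3, 98/5, 6⋅√7})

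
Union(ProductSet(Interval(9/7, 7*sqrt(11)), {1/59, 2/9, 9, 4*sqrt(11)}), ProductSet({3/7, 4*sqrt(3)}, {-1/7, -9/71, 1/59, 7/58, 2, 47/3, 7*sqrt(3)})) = Union(ProductSet({3/7, 4*sqrt(3)}, {-1/7, -9/71, 1/59, 7/58, 2, 47/3, 7*sqrt(3)}), ProductSet(Interval(9/7, 7*sqrt(11)), {1/59, 2/9, 9, 4*sqrt(11)}))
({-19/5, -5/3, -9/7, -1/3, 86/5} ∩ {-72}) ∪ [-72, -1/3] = [-72, -1/3]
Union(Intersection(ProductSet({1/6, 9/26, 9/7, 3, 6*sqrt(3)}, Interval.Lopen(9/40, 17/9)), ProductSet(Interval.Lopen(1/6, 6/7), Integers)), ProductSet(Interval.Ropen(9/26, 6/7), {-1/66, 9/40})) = Union(ProductSet({9/26}, Range(1, 2, 1)), ProductSet(Interval.Ropen(9/26, 6/7), {-1/66, 9/40}))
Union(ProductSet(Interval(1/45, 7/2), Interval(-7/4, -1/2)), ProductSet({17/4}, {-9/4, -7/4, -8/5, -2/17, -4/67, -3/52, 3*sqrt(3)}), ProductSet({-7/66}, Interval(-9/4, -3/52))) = Union(ProductSet({-7/66}, Interval(-9/4, -3/52)), ProductSet({17/4}, {-9/4, -7/4, -8/5, -2/17, -4/67, -3/52, 3*sqrt(3)}), ProductSet(Interval(1/45, 7/2), Interval(-7/4, -1/2)))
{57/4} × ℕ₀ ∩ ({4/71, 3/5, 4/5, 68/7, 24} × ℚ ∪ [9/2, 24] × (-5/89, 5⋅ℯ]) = {57/4} × {0, 1, …, 13}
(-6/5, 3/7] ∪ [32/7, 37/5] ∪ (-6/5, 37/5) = (-6/5, 37/5]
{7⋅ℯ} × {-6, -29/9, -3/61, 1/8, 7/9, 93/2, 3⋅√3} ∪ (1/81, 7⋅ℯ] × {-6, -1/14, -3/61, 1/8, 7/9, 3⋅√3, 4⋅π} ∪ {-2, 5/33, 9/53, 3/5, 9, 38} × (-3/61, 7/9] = ({-2, 5/33, 9/53, 3/5, 9, 38} × (-3/61, 7/9]) ∪ ({7⋅ℯ} × {-6, -29/9, -3/61, 1/8, 7/9, 93/2, 3⋅√3}) ∪ ((1/81, 7⋅ℯ] × {-6, -1/14, -3/61, 1/8, 7/9, 3⋅√3, 4⋅π})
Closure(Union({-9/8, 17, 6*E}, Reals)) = Reals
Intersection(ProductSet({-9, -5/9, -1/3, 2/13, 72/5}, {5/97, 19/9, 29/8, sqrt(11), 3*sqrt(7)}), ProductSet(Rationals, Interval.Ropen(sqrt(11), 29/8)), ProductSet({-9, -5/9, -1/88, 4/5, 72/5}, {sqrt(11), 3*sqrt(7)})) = ProductSet({-9, -5/9, 72/5}, {sqrt(11)})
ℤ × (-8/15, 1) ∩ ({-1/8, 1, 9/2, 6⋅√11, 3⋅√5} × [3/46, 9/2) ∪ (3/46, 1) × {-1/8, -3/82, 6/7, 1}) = {1} × [3/46, 1)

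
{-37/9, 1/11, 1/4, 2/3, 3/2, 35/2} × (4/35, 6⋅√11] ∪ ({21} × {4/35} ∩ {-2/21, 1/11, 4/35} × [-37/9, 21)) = {-37/9, 1/11, 1/4, 2/3, 3/2, 35/2} × (4/35, 6⋅√11]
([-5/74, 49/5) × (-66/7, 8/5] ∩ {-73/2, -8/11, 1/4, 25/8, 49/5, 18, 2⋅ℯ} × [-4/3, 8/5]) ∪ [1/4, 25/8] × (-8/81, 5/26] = ([1/4, 25/8] × (-8/81, 5/26]) ∪ ({1/4, 25/8, 2⋅ℯ} × [-4/3, 8/5])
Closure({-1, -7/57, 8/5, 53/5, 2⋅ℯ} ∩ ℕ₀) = ∅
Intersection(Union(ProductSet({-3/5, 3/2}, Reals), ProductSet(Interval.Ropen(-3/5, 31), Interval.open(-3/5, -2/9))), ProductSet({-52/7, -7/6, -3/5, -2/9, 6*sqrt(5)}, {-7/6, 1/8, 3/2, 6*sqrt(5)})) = ProductSet({-3/5}, {-7/6, 1/8, 3/2, 6*sqrt(5)})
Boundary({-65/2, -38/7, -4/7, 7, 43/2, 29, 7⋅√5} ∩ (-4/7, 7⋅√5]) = {7, 7⋅√5}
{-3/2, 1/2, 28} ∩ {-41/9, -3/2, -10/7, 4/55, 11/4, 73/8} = {-3/2}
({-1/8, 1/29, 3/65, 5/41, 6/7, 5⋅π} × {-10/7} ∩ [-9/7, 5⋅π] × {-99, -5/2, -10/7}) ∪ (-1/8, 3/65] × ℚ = ((-1/8, 3/65] × ℚ) ∪ ({-1/8, 1/29, 3/65, 5/41, 6/7, 5⋅π} × {-10/7})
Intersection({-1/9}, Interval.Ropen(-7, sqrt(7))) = {-1/9}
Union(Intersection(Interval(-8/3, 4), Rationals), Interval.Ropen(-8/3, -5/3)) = Union(Intersection(Interval(-8/3, 4), Rationals), Interval(-8/3, -5/3))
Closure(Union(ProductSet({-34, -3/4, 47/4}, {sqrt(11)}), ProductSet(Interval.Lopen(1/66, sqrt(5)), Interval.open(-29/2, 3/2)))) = Union(ProductSet({1/66, sqrt(5)}, Interval(-29/2, 3/2)), ProductSet({-34, -3/4, 47/4}, {sqrt(11)}), ProductSet(Interval(1/66, sqrt(5)), {-29/2, 3/2}), ProductSet(Interval.Lopen(1/66, sqrt(5)), Interval.open(-29/2, 3/2)))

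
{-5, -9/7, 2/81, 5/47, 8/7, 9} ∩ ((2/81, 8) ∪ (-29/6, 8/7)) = {-9/7, 2/81, 5/47, 8/7}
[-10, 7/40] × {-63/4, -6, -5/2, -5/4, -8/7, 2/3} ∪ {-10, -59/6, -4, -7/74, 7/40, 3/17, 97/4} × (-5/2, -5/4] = ([-10, 7/40] × {-63/4, -6, -5/2, -5/4, -8/7, 2/3}) ∪ ({-10, -59/6, -4, -7/74, 7/40, 3/17, 97/4} × (-5/2, -5/4])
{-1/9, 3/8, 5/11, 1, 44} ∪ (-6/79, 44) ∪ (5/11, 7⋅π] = {-1/9} ∪ (-6/79, 44]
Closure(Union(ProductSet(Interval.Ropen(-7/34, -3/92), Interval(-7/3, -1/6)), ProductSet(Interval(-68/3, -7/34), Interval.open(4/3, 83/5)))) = Union(ProductSet(Interval(-68/3, -7/34), Interval(4/3, 83/5)), ProductSet(Interval(-7/34, -3/92), Interval(-7/3, -1/6)))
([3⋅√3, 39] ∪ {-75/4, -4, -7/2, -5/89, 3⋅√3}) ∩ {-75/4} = {-75/4}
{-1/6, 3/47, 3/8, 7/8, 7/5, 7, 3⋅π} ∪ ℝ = ℝ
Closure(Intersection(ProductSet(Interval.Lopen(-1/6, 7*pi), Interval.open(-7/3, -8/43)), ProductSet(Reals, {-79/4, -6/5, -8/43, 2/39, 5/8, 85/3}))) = ProductSet(Interval(-1/6, 7*pi), {-6/5})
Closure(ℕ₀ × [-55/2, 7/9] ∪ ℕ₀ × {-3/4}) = ℕ₀ × [-55/2, 7/9]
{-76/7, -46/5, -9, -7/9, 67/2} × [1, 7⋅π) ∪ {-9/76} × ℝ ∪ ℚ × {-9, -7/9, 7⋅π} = ({-9/76} × ℝ) ∪ (ℚ × {-9, -7/9, 7⋅π}) ∪ ({-76/7, -46/5, -9, -7/9, 67/2} × [1, 7⋅π))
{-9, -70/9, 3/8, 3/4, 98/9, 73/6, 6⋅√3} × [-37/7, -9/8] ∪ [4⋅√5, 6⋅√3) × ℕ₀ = ([4⋅√5, 6⋅√3) × ℕ₀) ∪ ({-9, -70/9, 3/8, 3/4, 98/9, 73/6, 6⋅√3} × [-37/7, -9/8])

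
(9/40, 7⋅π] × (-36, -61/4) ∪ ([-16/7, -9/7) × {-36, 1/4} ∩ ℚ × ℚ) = ((ℚ ∩ [-16/7, -9/7)) × {-36, 1/4}) ∪ ((9/40, 7⋅π] × (-36, -61/4))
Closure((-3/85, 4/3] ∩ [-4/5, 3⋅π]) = [-3/85, 4/3]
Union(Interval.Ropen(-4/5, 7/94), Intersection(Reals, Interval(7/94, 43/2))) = Interval(-4/5, 43/2)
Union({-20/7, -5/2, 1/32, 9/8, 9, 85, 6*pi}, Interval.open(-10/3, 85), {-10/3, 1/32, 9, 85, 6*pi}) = Interval(-10/3, 85)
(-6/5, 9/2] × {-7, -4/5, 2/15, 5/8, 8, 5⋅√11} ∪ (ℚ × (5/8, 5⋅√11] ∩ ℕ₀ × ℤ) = (ℕ₀ × {1, 2, …, 16}) ∪ ((-6/5, 9/2] × {-7, -4/5, 2/15, 5/8, 8, 5⋅√11})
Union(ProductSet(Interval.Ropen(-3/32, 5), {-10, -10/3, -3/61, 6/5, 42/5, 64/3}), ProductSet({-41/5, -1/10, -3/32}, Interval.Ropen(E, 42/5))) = Union(ProductSet({-41/5, -1/10, -3/32}, Interval.Ropen(E, 42/5)), ProductSet(Interval.Ropen(-3/32, 5), {-10, -10/3, -3/61, 6/5, 42/5, 64/3}))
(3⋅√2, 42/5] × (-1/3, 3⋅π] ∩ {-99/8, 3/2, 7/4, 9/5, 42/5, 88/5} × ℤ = {42/5} × {0, 1, …, 9}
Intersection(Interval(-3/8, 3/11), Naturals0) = Range(0, 1, 1)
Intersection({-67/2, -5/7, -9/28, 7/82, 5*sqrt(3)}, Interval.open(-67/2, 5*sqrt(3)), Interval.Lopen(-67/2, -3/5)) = {-5/7}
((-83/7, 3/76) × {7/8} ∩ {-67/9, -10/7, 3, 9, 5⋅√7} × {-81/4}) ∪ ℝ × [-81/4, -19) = ℝ × [-81/4, -19)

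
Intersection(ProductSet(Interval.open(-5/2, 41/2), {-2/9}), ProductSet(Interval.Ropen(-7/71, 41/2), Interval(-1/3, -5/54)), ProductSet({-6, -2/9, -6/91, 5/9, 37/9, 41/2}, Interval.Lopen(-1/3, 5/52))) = ProductSet({-6/91, 5/9, 37/9}, {-2/9})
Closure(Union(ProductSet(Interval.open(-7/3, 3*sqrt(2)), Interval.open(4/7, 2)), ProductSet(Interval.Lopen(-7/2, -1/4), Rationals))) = Union(ProductSet({-7/3, 3*sqrt(2)}, Interval(4/7, 2)), ProductSet(Interval(-7/2, -7/3), Reals), ProductSet(Interval(-7/2, -1/4), Union(Interval(-oo, 4/7), Interval(2, oo))), ProductSet(Interval.Lopen(-7/2, -1/4), Rationals), ProductSet(Interval(-7/3, 3*sqrt(2)), {4/7, 2}), ProductSet(Interval.open(-7/3, 3*sqrt(2)), Interval.open(4/7, 2)))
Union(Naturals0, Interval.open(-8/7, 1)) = Union(Interval.Lopen(-8/7, 1), Naturals0)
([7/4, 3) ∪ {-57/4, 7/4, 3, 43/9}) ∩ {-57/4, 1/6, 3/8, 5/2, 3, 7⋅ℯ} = {-57/4, 5/2, 3}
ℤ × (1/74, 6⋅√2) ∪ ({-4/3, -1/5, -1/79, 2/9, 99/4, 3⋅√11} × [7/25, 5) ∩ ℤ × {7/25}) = ℤ × (1/74, 6⋅√2)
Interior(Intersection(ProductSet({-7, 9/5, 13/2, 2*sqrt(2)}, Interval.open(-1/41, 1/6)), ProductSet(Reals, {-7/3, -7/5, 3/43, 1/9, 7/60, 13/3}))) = EmptySet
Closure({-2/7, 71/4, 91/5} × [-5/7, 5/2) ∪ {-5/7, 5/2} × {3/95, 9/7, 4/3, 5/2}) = ({-5/7, 5/2} × {3/95, 9/7, 4/3, 5/2}) ∪ ({-2/7, 71/4, 91/5} × [-5/7, 5/2])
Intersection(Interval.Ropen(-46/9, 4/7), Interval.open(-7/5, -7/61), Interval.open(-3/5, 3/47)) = Interval.open(-3/5, -7/61)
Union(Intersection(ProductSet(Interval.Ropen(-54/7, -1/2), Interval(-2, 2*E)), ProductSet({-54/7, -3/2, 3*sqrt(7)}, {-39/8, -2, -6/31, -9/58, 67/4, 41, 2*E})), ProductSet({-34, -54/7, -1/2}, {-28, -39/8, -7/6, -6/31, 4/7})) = Union(ProductSet({-54/7, -3/2}, {-2, -6/31, -9/58, 2*E}), ProductSet({-34, -54/7, -1/2}, {-28, -39/8, -7/6, -6/31, 4/7}))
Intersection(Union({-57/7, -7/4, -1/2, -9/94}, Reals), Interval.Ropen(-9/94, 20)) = Interval.Ropen(-9/94, 20)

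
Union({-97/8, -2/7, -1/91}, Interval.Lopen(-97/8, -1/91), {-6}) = Interval(-97/8, -1/91)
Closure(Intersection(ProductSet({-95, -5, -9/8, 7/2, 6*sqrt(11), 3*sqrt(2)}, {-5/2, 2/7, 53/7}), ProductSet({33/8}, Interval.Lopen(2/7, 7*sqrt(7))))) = EmptySet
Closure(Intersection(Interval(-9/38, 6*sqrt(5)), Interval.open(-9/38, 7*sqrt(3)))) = Interval(-9/38, 7*sqrt(3))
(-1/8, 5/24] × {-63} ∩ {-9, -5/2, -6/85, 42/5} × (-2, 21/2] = ∅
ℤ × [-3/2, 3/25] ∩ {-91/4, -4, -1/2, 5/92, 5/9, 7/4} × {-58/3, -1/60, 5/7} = {-4} × {-1/60}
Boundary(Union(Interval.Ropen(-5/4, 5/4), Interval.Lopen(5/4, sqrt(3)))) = {-5/4, 5/4, sqrt(3)}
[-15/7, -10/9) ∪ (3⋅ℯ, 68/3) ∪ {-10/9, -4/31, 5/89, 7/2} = [-15/7, -10/9] ∪ {-4/31, 5/89, 7/2} ∪ (3⋅ℯ, 68/3)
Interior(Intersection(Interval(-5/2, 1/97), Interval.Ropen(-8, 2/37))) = Interval.open(-5/2, 1/97)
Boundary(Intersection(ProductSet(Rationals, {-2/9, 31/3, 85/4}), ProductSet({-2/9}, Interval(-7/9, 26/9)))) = ProductSet({-2/9}, {-2/9})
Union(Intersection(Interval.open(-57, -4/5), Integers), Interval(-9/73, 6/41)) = Union(Interval(-9/73, 6/41), Range(-56, 0, 1))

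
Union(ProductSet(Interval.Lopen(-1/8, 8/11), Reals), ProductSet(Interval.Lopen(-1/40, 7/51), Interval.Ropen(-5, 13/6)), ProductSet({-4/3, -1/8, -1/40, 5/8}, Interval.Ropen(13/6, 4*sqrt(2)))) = Union(ProductSet({-4/3, -1/8, -1/40, 5/8}, Interval.Ropen(13/6, 4*sqrt(2))), ProductSet(Interval.Lopen(-1/8, 8/11), Reals))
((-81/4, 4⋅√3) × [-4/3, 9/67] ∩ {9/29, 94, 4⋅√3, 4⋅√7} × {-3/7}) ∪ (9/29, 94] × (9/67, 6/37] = ({9/29} × {-3/7}) ∪ ((9/29, 94] × (9/67, 6/37])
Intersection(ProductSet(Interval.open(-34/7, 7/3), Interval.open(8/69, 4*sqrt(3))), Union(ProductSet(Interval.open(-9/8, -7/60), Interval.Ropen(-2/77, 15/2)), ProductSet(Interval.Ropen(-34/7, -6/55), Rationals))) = Union(ProductSet(Interval.open(-34/7, -6/55), Intersection(Interval.open(8/69, 4*sqrt(3)), Rationals)), ProductSet(Interval.open(-9/8, -7/60), Interval.open(8/69, 4*sqrt(3))))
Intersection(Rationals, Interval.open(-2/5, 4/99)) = Intersection(Interval.open(-2/5, 4/99), Rationals)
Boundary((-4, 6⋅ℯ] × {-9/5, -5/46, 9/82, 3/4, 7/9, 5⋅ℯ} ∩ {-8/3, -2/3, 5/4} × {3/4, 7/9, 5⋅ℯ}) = {-8/3, -2/3, 5/4} × {3/4, 7/9, 5⋅ℯ}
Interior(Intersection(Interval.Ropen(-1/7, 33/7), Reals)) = Interval.open(-1/7, 33/7)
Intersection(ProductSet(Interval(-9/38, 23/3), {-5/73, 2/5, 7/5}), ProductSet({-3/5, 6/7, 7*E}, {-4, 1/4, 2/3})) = EmptySet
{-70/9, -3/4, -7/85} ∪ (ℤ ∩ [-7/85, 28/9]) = {-70/9, -3/4, -7/85} ∪ {0, 1, 2, 3}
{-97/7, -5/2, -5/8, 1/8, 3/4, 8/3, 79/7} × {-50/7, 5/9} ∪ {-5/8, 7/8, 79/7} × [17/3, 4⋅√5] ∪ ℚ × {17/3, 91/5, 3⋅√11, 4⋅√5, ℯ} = ({-97/7, -5/2, -5/8, 1/8, 3/4, 8/3, 79/7} × {-50/7, 5/9}) ∪ ({-5/8, 7/8, 79/7} × [17/3, 4⋅√5]) ∪ (ℚ × {17/3, 91/5, 3⋅√11, 4⋅√5, ℯ})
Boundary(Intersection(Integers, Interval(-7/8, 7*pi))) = Range(0, 22, 1)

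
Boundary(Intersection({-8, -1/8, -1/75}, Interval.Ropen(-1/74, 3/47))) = {-1/75}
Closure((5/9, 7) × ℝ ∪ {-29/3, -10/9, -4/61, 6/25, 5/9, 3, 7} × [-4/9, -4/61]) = ([5/9, 7] × ℝ) ∪ ({-29/3, -10/9, -4/61, 6/25, 5/9, 3, 7} × [-4/9, -4/61])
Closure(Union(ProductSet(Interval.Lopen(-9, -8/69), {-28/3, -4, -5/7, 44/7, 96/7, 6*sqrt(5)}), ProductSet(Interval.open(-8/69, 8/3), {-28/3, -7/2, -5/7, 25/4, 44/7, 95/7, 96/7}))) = Union(ProductSet(Interval(-9, -8/69), {-28/3, -4, -5/7, 44/7, 96/7, 6*sqrt(5)}), ProductSet(Interval(-8/69, 8/3), {-28/3, -7/2, -5/7, 25/4, 44/7, 95/7, 96/7}))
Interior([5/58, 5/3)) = (5/58, 5/3)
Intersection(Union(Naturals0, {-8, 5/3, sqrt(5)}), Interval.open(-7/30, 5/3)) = Range(0, 2, 1)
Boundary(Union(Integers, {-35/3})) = Union({-35/3}, Integers)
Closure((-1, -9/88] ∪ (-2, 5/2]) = [-2, 5/2]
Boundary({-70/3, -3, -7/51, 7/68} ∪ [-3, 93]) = {-70/3, -3, 93}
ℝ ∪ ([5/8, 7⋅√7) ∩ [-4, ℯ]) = (-∞, ∞)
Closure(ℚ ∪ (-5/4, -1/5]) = ℚ ∪ (-∞, ∞)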